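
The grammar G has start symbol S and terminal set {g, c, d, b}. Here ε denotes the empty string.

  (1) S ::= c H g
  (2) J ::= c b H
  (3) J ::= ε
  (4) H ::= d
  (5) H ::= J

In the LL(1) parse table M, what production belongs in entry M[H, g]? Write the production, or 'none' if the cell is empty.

H ::= J

FIRST(S) = {c}
FIRST(J) = {ε, c}
FIRST(H) = {ε, c, d}  (via J)
FOLLOW(S) includes $ since S is the start symbol.
FOLLOW(J): in H::=J, the suffix after J is empty, so FOLLOW(J) ⊇ FOLLOW(H) = {g}. Thus FOLLOW(J) = {g}.
FOLLOW(H): in S::=c H g, H is followed by g with FIRST {g}; in J::=c b H, the suffix after H is empty, so FOLLOW(H) ⊇ FOLLOW(J) = {g}. Thus FOLLOW(H) = {g}.
For H ::= d: FIRST(d) = {d}, so it goes in M[H, t] for t ∈ {d}.
For H ::= J: FIRST(J) = {ε, c}, so it goes in M[H, t] for t ∈ {c}; since ε ∈ FIRST, also for every t ∈ FOLLOW(H) = {g}.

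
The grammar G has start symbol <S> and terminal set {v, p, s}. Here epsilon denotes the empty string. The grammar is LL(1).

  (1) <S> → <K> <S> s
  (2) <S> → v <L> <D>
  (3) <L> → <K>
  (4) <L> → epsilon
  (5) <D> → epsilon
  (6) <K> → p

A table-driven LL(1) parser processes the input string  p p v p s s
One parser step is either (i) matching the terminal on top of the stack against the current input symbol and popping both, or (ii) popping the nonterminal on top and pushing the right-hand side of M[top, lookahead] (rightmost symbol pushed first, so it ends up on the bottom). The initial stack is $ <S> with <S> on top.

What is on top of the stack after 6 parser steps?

<S>

     Stack          Input          Action
  1  $ <S>          p p v p s s $  expand <S> → <K> <S> s
  2  $ s <S> <K>    p p v p s s $  expand <K> → p
  3  $ s <S> p      p p v p s s $  match p
  4  $ s <S>        p v p s s $    expand <S> → <K> <S> s
  5  $ s s <S> <K>  p v p s s $    expand <K> → p
  6  $ s s <S> p    p v p s s $    match p
Stack after step 6: $ s s <S> (top = <S>).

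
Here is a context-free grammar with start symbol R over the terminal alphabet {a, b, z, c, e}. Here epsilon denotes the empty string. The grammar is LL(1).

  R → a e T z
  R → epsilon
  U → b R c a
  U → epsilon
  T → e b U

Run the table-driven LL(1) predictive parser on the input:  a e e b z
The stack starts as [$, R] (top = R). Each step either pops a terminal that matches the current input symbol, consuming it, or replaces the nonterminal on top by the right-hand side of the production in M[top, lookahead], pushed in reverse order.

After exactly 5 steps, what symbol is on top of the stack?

b

step 1: stack=$ R  input=a e e b z $  — expand R → a e T z
step 2: stack=$ z T e a  input=a e e b z $  — match a
step 3: stack=$ z T e  input=e e b z $  — match e
step 4: stack=$ z T  input=e b z $  — expand T → e b U
step 5: stack=$ z U b e  input=e b z $  — match e
Stack after step 5: $ z U b (top = b).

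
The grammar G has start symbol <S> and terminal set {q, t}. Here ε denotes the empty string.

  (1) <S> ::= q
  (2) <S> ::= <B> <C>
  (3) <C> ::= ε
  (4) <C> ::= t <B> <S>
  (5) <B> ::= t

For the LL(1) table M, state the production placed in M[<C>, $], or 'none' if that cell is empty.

<C> ::= ε

FIRST(<C>) = {ε, t}
FIRST(<B>) = {t}
FIRST(<S>) = {q, t}  (via <B> <C>)
FOLLOW(<S>) includes $ since <S> is the start symbol.
FOLLOW(<S>): in <C>::=t <B> <S>, the suffix after <S> is empty, so FOLLOW(<S>) ⊇ FOLLOW(<C>) = {$}. Thus FOLLOW(<S>) = {$}.
FOLLOW(<C>): in <S>::=<B> <C>, the suffix after <C> is empty, so FOLLOW(<C>) ⊇ FOLLOW(<S>) = {$}. Thus FOLLOW(<C>) = {$}.
For <C> ::= ε: FIRST(ε) = {ε}, so it goes in M[<C>, t] for t ∈ {}; since ε ∈ FIRST, also for every t ∈ FOLLOW(<C>) = {$}.
For <C> ::= t <B> <S>: FIRST(t <B> <S>) = {t}, so it goes in M[<C>, t] for t ∈ {t}.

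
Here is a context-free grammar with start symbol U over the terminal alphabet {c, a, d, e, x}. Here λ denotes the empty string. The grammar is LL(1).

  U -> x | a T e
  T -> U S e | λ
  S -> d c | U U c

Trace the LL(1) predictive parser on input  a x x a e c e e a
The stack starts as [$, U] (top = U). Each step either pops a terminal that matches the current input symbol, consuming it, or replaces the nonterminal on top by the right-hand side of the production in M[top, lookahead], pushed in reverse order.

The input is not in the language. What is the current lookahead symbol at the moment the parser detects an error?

a

step 1: stack=$ U  input=a x x a e c e e a $  — expand U -> a T e
step 2: stack=$ e T a  input=a x x a e c e e a $  — match a
step 3: stack=$ e T  input=x x a e c e e a $  — expand T -> U S e
step 4: stack=$ e e S U  input=x x a e c e e a $  — expand U -> x
step 5: stack=$ e e S x  input=x x a e c e e a $  — match x
step 6: stack=$ e e S  input=x a e c e e a $  — expand S -> U U c
step 7: stack=$ e e c U U  input=x a e c e e a $  — expand U -> x
step 8: stack=$ e e c U x  input=x a e c e e a $  — match x
step 9: stack=$ e e c U  input=a e c e e a $  — expand U -> a T e
step 10: stack=$ e e c e T a  input=a e c e e a $  — match a
step 11: stack=$ e e c e T  input=e c e e a $  — expand T -> λ
step 12: stack=$ e e c e  input=e c e e a $  — match e
step 13: stack=$ e e c  input=c e e a $  — match c
step 14: stack=$ e e  input=e e a $  — match e
step 15: stack=$ e  input=e a $  — match e
step 16: stack=$  input=a $  — error: stack empty but input remains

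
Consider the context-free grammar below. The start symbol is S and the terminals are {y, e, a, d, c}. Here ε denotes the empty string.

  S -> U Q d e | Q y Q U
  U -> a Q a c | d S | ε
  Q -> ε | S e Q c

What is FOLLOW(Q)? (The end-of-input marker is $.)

FIRST(U): from U->a Q a c we get {a}; from U->d S we get {d}; from U->ε we get {ε}. So FIRST(U) = {ε, a, d}.
FIRST(S): from S->U Q d e we get {a, d, y}; from S->Q y Q U we get {a, d, y}. So FIRST(S) = {a, d, y}.
FIRST(Q): from Q->ε we get {ε}; from Q->S e Q c we get {a, d, y}. So FIRST(Q) = {ε, a, d, y}.
FOLLOW(S) includes $ since S is the start symbol.
FOLLOW(S): in U->d S, the suffix after S is empty, so FOLLOW(S) ⊇ FOLLOW(U) = {$, a, d, e, y}; in Q->S e Q c, S is followed by e Q c with FIRST {e}. Thus FOLLOW(S) = {$, a, d, e, y}.
FOLLOW(U): in S->U Q d e, U is followed by Q d e with FIRST {a, d, y}; in S->Q y Q U, the suffix after U is empty, so FOLLOW(U) ⊇ FOLLOW(S) = {$, a, d, e, y}. Thus FOLLOW(U) = {$, a, d, e, y}.
FOLLOW(Q): in S->U Q d e, Q is followed by d e with FIRST {d}; in S->Q y Q U (occurrence 1), Q is followed by y Q U with FIRST {y}; in S->Q y Q U (occurrence 2), Q is followed by U with FIRST {ε, a, d}; in S->Q y Q U (occurrence 2), the suffix after Q is nullable, so FOLLOW(Q) ⊇ FOLLOW(S) = {$, a, d, e, y}; in U->a Q a c, Q is followed by a c with FIRST {a}; in Q->S e Q c, Q is followed by c with FIRST {c}. Thus FOLLOW(Q) = {$, a, c, d, e, y}.

{$, a, c, d, e, y}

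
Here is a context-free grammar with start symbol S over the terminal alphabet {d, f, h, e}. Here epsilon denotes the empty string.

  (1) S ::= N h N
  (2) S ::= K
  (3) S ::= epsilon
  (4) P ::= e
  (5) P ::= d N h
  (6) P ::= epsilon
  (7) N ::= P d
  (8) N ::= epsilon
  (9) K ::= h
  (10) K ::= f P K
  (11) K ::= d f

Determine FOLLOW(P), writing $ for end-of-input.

{d, f, h}

FIRST(P): from P::=e we get {e}; from P::=d N h we get {d}; from P::=epsilon we get {epsilon}. So FIRST(P) = {epsilon, d, e}.
FIRST(K): from K::=h we get {h}; from K::=f P K we get {f}; from K::=d f we get {d}. So FIRST(K) = {d, f, h}.
FIRST(N): from N::=P d we get {d, e}; from N::=epsilon we get {epsilon}. So FIRST(N) = {epsilon, d, e}.
FIRST(S): from S::=N h N we get {d, e, h}; from S::=K we get {d, f, h}; from S::=epsilon we get {epsilon}. So FIRST(S) = {epsilon, d, e, f, h}.
FOLLOW(S) includes $ since S is the start symbol.
FOLLOW(S): S appears on no right-hand side. Thus FOLLOW(S) = {$}.
FOLLOW(P): in N::=P d, P is followed by d with FIRST {d}; in K::=f P K, P is followed by K with FIRST {d, f, h}. Thus FOLLOW(P) = {d, f, h}.
FOLLOW(N): in S::=N h N (occurrence 1), N is followed by h N with FIRST {h}; in S::=N h N (occurrence 2), the suffix after N is empty, so FOLLOW(N) ⊇ FOLLOW(S) = {$}; in P::=d N h, N is followed by h with FIRST {h}. Thus FOLLOW(N) = {$, h}.
FOLLOW(K): in S::=K, the suffix after K is empty, so FOLLOW(K) ⊇ FOLLOW(S) = {$}; in K::=f P K, the suffix after K is empty (adds nothing new). Thus FOLLOW(K) = {$}.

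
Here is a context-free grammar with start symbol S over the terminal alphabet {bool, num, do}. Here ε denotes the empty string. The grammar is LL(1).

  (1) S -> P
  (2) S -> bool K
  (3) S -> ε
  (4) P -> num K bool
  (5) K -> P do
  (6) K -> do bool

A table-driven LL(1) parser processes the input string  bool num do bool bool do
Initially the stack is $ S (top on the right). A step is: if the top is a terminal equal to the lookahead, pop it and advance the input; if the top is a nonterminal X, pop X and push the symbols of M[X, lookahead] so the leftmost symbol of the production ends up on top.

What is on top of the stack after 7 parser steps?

bool

step 1: stack=$ S  input=bool num do bool bool do $  — expand S -> bool K
step 2: stack=$ K bool  input=bool num do bool bool do $  — match bool
step 3: stack=$ K  input=num do bool bool do $  — expand K -> P do
step 4: stack=$ do P  input=num do bool bool do $  — expand P -> num K bool
step 5: stack=$ do bool K num  input=num do bool bool do $  — match num
step 6: stack=$ do bool K  input=do bool bool do $  — expand K -> do bool
step 7: stack=$ do bool bool do  input=do bool bool do $  — match do
Stack after step 7: $ do bool bool (top = bool).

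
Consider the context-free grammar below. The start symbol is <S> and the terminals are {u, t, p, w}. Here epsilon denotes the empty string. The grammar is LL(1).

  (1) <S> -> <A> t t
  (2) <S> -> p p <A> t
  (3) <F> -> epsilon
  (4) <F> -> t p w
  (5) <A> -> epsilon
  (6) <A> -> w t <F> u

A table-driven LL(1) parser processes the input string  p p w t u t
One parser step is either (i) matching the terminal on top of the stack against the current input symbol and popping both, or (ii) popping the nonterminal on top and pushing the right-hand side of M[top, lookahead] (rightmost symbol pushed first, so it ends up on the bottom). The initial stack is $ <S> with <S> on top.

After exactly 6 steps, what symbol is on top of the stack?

<F>

     Stack          Input          Action
  1  $ <S>          p p w t u t $  expand <S> -> p p <A> t
  2  $ t <A> p p    p p w t u t $  match p
  3  $ t <A> p      p w t u t $    match p
  4  $ t <A>        w t u t $      expand <A> -> w t <F> u
  5  $ t u <F> t w  w t u t $      match w
  6  $ t u <F> t    t u t $        match t
Stack after step 6: $ t u <F> (top = <F>).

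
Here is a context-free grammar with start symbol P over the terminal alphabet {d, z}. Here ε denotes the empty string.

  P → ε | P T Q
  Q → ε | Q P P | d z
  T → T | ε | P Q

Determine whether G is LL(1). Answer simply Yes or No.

FIRST(P) = {ε, d}
FIRST(Q) = {ε, d}
FIRST(T) = {ε, d}
FOLLOW(P) = {$, d}
FOLLOW(Q) = {$, d}
FOLLOW(T) = {$, d}
Cell M[P, $] receives both P → ε and P → P T Q — the grammar is not LL(1).

No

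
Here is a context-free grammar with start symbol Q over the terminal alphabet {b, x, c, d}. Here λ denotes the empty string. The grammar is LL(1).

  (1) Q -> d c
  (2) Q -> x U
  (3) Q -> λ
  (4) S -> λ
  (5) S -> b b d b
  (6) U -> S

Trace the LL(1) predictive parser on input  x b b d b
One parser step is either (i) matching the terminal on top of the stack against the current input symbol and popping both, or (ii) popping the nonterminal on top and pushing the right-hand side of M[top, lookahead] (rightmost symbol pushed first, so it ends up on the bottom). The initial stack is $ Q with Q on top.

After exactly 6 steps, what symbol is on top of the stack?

step 1: stack=$ Q  input=x b b d b $  — expand Q -> x U
step 2: stack=$ U x  input=x b b d b $  — match x
step 3: stack=$ U  input=b b d b $  — expand U -> S
step 4: stack=$ S  input=b b d b $  — expand S -> b b d b
step 5: stack=$ b d b b  input=b b d b $  — match b
step 6: stack=$ b d b  input=b d b $  — match b
Stack after step 6: $ b d (top = d).

d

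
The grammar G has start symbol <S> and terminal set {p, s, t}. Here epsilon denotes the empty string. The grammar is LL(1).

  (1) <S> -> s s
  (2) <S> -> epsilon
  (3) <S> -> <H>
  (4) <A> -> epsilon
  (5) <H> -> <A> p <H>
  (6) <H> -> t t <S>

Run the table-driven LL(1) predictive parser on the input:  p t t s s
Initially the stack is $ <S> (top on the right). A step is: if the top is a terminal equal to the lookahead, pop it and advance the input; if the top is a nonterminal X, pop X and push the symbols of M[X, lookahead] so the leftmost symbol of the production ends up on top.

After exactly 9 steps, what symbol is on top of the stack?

step 1: stack=$ <S>  input=p t t s s $  — expand <S> -> <H>
step 2: stack=$ <H>  input=p t t s s $  — expand <H> -> <A> p <H>
step 3: stack=$ <H> p <A>  input=p t t s s $  — expand <A> -> epsilon
step 4: stack=$ <H> p  input=p t t s s $  — match p
step 5: stack=$ <H>  input=t t s s $  — expand <H> -> t t <S>
step 6: stack=$ <S> t t  input=t t s s $  — match t
step 7: stack=$ <S> t  input=t s s $  — match t
step 8: stack=$ <S>  input=s s $  — expand <S> -> s s
step 9: stack=$ s s  input=s s $  — match s
Stack after step 9: $ s (top = s).

s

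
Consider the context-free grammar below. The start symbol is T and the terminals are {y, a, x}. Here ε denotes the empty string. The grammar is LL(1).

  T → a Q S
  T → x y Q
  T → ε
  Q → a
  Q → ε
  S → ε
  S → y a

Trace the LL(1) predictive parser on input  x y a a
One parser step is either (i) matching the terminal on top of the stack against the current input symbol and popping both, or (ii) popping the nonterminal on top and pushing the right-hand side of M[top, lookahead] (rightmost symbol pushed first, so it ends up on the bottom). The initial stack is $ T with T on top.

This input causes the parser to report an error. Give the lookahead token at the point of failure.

step 1: stack=$ T  input=x y a a $  — expand T → x y Q
step 2: stack=$ Q y x  input=x y a a $  — match x
step 3: stack=$ Q y  input=y a a $  — match y
step 4: stack=$ Q  input=a a $  — expand Q → a
step 5: stack=$ a  input=a a $  — match a
step 6: stack=$  input=a $  — error: stack empty but input remains

a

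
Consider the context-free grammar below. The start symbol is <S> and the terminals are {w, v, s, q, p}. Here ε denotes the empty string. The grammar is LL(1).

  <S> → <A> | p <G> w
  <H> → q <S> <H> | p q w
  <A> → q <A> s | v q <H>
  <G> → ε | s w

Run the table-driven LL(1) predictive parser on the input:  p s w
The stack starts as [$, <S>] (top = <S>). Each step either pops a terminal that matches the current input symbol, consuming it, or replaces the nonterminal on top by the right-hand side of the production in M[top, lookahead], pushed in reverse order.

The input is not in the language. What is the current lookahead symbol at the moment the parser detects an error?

step 1: stack=$ <S>  input=p s w $  — expand <S> → p <G> w
step 2: stack=$ w <G> p  input=p s w $  — match p
step 3: stack=$ w <G>  input=s w $  — expand <G> → s w
step 4: stack=$ w w s  input=s w $  — match s
step 5: stack=$ w w  input=w $  — match w
step 6: stack=$ w  input=$  — error: top is terminal w but lookahead is $

$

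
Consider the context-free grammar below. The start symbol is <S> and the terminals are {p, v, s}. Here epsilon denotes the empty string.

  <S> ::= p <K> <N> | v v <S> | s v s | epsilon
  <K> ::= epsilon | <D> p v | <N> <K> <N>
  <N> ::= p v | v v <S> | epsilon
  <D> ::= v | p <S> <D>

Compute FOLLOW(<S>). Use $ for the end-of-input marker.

{$, p, v}

FIRST(<S>): from <S>::=p <K> <N> we get {p}; from <S>::=v v <S> we get {v}; from <S>::=s v s we get {s}; from <S>::=epsilon we get {epsilon}. So FIRST(<S>) = {epsilon, p, s, v}.
FIRST(<N>): from <N>::=p v we get {p}; from <N>::=v v <S> we get {v}; from <N>::=epsilon we get {epsilon}. So FIRST(<N>) = {epsilon, p, v}.
FIRST(<D>): from <D>::=v we get {v}; from <D>::=p <S> <D> we get {p}. So FIRST(<D>) = {p, v}.
FIRST(<K>): from <K>::=epsilon we get {epsilon}; from <K>::=<D> p v we get {p, v}; from <K>::=<N> <K> <N> we get {epsilon, p, v}. So FIRST(<K>) = {epsilon, p, v}.
FOLLOW(<S>) includes $ since <S> is the start symbol.
FOLLOW(<D>): in <K>::=<D> p v, <D> is followed by p v with FIRST {p}; in <D>::=p <S> <D>, the suffix after <D> is empty (adds nothing new). Thus FOLLOW(<D>) = {p}.
FOLLOW(<S>): in <S>::=v v <S>, the suffix after <S> is empty (adds nothing new); in <N>::=v v <S>, the suffix after <S> is empty, so FOLLOW(<S>) ⊇ FOLLOW(<N>) = {$, p, v}; in <D>::=p <S> <D>, <S> is followed by <D> with FIRST {p, v}. Thus FOLLOW(<S>) = {$, p, v}.
FOLLOW(<K>): in <S>::=p <K> <N>, <K> is followed by <N> with FIRST {epsilon, p, v}; in <S>::=p <K> <N>, the suffix after <K> is nullable, so FOLLOW(<K>) ⊇ FOLLOW(<S>) = {$, p, v}; in <K>::=<N> <K> <N>, <K> is followed by <N> with FIRST {epsilon, p, v}; in <K>::=<N> <K> <N>, the suffix after <K> is nullable (adds nothing new). Thus FOLLOW(<K>) = {$, p, v}.
FOLLOW(<N>): in <S>::=p <K> <N>, the suffix after <N> is empty, so FOLLOW(<N>) ⊇ FOLLOW(<S>) = {$, p, v}; in <K>::=<N> <K> <N> (occurrence 1), <N> is followed by <K> <N> with FIRST {epsilon, p, v}; in <K>::=<N> <K> <N> (occurrence 1), the suffix after <N> is nullable, so FOLLOW(<N>) ⊇ FOLLOW(<K>) = {$, p, v}; in <K>::=<N> <K> <N> (occurrence 2), the suffix after <N> is empty, so FOLLOW(<N>) ⊇ FOLLOW(<K>) = {$, p, v}. Thus FOLLOW(<N>) = {$, p, v}.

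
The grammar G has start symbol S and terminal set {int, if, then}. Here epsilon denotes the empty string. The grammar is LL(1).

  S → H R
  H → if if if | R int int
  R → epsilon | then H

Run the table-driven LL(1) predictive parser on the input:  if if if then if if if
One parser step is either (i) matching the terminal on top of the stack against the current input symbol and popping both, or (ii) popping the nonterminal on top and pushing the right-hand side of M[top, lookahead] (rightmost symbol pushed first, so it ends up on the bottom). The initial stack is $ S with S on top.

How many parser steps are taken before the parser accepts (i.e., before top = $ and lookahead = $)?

step 1: stack=$ S  input=if if if then if if if $  — expand S → H R
step 2: stack=$ R H  input=if if if then if if if $  — expand H → if if if
step 3: stack=$ R if if if  input=if if if then if if if $  — match if
step 4: stack=$ R if if  input=if if then if if if $  — match if
step 5: stack=$ R if  input=if then if if if $  — match if
step 6: stack=$ R  input=then if if if $  — expand R → then H
step 7: stack=$ H then  input=then if if if $  — match then
step 8: stack=$ H  input=if if if $  — expand H → if if if
step 9: stack=$ if if if  input=if if if $  — match if
step 10: stack=$ if if  input=if if $  — match if
step 11: stack=$ if  input=if $  — match if
Accept reached after 11 steps.

11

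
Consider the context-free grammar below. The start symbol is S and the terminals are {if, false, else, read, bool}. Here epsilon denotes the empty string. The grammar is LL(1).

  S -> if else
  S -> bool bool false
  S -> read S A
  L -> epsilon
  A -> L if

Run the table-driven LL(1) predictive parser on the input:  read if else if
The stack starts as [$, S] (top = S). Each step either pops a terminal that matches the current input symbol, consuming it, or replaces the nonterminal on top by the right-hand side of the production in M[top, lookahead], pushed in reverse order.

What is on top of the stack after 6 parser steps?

     Stack        Input              Action
  1  $ S          read if else if $  expand S -> read S A
  2  $ A S read   read if else if $  match read
  3  $ A S        if else if $       expand S -> if else
  4  $ A else if  if else if $       match if
  5  $ A else     else if $          match else
  6  $ A          if $               expand A -> L if
Stack after step 6: $ if L (top = L).

L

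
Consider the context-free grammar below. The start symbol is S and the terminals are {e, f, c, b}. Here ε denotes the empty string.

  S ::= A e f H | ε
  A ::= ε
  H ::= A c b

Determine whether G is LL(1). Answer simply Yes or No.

FIRST(S) = {ε, e}
FIRST(A) = {ε}
FIRST(H) = {c}
FOLLOW(S) = {$}
FOLLOW(A) = {c, e}
FOLLOW(H) = {$}
Each cell of M receives at most one production.

Yes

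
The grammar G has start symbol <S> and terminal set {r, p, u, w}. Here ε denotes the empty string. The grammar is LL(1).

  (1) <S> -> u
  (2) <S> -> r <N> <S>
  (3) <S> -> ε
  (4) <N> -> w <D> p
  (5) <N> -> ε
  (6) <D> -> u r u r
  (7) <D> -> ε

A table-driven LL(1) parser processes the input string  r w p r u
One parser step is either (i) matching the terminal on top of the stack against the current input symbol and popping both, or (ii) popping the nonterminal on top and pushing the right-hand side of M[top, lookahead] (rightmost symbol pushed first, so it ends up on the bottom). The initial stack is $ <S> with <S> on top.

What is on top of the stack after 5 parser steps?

     Stack          Input        Action
  1  $ <S>          r w p r u $  expand <S> -> r <N> <S>
  2  $ <S> <N> r    r w p r u $  match r
  3  $ <S> <N>      w p r u $    expand <N> -> w <D> p
  4  $ <S> p <D> w  w p r u $    match w
  5  $ <S> p <D>    p r u $      expand <D> -> ε
Stack after step 5: $ <S> p (top = p).

p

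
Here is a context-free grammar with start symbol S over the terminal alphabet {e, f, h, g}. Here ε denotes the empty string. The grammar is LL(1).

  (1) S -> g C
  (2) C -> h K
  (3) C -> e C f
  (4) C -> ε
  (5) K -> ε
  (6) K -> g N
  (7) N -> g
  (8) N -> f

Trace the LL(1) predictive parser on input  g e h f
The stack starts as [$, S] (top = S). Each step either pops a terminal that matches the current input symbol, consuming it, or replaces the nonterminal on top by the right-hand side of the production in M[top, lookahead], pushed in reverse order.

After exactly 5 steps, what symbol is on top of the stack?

h

step 1: stack=$ S  input=g e h f $  — expand S -> g C
step 2: stack=$ C g  input=g e h f $  — match g
step 3: stack=$ C  input=e h f $  — expand C -> e C f
step 4: stack=$ f C e  input=e h f $  — match e
step 5: stack=$ f C  input=h f $  — expand C -> h K
Stack after step 5: $ f K h (top = h).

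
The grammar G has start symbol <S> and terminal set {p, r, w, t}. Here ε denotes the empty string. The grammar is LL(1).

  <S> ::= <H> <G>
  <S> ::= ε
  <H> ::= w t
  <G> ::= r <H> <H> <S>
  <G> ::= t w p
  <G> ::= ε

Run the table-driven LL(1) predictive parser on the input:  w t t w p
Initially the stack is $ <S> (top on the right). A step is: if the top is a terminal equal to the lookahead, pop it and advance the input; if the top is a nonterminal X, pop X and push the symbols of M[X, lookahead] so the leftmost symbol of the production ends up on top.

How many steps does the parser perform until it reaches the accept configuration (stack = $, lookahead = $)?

step 1: stack=$ <S>  input=w t t w p $  — expand <S> ::= <H> <G>
step 2: stack=$ <G> <H>  input=w t t w p $  — expand <H> ::= w t
step 3: stack=$ <G> t w  input=w t t w p $  — match w
step 4: stack=$ <G> t  input=t t w p $  — match t
step 5: stack=$ <G>  input=t w p $  — expand <G> ::= t w p
step 6: stack=$ p w t  input=t w p $  — match t
step 7: stack=$ p w  input=w p $  — match w
step 8: stack=$ p  input=p $  — match p
Accept reached after 8 steps.

8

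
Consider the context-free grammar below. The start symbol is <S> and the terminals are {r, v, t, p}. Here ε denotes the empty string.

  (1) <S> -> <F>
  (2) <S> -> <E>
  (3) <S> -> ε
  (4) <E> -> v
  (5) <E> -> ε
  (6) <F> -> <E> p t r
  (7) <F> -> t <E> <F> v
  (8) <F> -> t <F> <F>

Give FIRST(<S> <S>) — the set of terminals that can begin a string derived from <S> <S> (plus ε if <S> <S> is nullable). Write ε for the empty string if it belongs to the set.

FIRST(<E>) = {ε, v}
FIRST(<F>) = {p, t, v}  (via <E> p t r)
FIRST(<S>) = {ε, p, t, v}  (via <F>, <E>)
FIRST(<S> <S>): take FIRST of each symbol in turn, carrying on past any symbol whose FIRST contains ε; result {ε, p, t, v}.

{ε, p, t, v}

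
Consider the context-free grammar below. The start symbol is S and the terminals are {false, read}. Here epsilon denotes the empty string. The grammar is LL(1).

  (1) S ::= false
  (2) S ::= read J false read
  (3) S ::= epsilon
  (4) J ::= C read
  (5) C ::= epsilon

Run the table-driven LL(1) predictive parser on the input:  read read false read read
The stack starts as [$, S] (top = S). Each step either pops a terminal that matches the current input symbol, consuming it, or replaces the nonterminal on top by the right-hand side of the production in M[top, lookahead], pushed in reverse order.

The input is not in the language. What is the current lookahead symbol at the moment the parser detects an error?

step 1: stack=$ S  input=read read false read read $  — expand S ::= read J false read
step 2: stack=$ read false J read  input=read read false read read $  — match read
step 3: stack=$ read false J  input=read false read read $  — expand J ::= C read
step 4: stack=$ read false read C  input=read false read read $  — expand C ::= epsilon
step 5: stack=$ read false read  input=read false read read $  — match read
step 6: stack=$ read false  input=false read read $  — match false
step 7: stack=$ read  input=read read $  — match read
step 8: stack=$  input=read $  — error: stack empty but input remains

read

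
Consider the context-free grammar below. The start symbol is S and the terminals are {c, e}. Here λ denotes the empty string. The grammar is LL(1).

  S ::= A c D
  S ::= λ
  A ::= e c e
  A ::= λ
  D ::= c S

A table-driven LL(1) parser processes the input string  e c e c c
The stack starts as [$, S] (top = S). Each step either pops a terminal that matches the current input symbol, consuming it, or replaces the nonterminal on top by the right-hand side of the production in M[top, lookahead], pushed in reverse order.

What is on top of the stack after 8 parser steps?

S

     Stack        Input        Action
  1  $ S          e c e c c $  expand S ::= A c D
  2  $ D c A      e c e c c $  expand A ::= e c e
  3  $ D c e c e  e c e c c $  match e
  4  $ D c e c    c e c c $    match c
  5  $ D c e      e c c $      match e
  6  $ D c        c c $        match c
  7  $ D          c $          expand D ::= c S
  8  $ S c        c $          match c
Stack after step 8: $ S (top = S).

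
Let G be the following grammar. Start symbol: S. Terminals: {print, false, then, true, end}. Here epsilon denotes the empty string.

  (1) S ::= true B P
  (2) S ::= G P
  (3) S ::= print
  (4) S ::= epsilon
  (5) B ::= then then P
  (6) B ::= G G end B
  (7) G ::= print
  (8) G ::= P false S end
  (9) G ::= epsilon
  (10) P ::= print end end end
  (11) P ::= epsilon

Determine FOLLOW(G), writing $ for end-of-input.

{$, end, false, print}

FIRST(P) = {epsilon, print}
FIRST(G) = {epsilon, false, print}  (via P false S end)
FIRST(S) = {epsilon, false, print, true}  (via G P)
FIRST(B) = {end, false, print, then}  (via G G end B)
FOLLOW(S) includes $ since S is the start symbol.
FOLLOW(S): in G::=P false S end, S is followed by end with FIRST {end}. Thus FOLLOW(S) = {$, end}.
FOLLOW(B): in S::=true B P, B is followed by P with FIRST {epsilon, print}; in S::=true B P, the suffix after B is nullable, so FOLLOW(B) ⊇ FOLLOW(S) = {$, end}; in B::=G G end B, the suffix after B is empty (adds nothing new). Thus FOLLOW(B) = {$, end, print}.
FOLLOW(G): in S::=G P, G is followed by P with FIRST {epsilon, print}; in S::=G P, the suffix after G is nullable, so FOLLOW(G) ⊇ FOLLOW(S) = {$, end}; in B::=G G end B (occurrence 1), G is followed by G end B with FIRST {end, false, print}; in B::=G G end B (occurrence 2), G is followed by end B with FIRST {end}. Thus FOLLOW(G) = {$, end, false, print}.
FOLLOW(P): in S::=true B P, the suffix after P is empty, so FOLLOW(P) ⊇ FOLLOW(S) = {$, end}; in S::=G P, the suffix after P is empty, so FOLLOW(P) ⊇ FOLLOW(S) = {$, end}; in B::=then then P, the suffix after P is empty, so FOLLOW(P) ⊇ FOLLOW(B) = {$, end, print}; in G::=P false S end, P is followed by false S end with FIRST {false}. Thus FOLLOW(P) = {$, end, false, print}.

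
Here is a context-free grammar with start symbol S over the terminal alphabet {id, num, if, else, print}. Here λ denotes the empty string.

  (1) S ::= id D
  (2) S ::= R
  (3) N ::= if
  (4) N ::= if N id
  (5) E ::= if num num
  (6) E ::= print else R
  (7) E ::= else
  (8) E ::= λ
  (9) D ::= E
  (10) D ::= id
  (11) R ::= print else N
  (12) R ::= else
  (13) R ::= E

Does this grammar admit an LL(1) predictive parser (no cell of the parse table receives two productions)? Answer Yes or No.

No

FIRST(S) = {λ, else, id, if, print}
FIRST(N) = {if}
FIRST(E) = {λ, else, if, print}
FIRST(D) = {λ, else, id, if, print}
FIRST(R) = {λ, else, if, print}
FOLLOW(S) = {$}
FOLLOW(N) = {$, id}
FOLLOW(E) = {$}
FOLLOW(D) = {$}
FOLLOW(R) = {$}
Cell M[N, if] receives both N ::= if and N ::= if N id — the grammar is not LL(1).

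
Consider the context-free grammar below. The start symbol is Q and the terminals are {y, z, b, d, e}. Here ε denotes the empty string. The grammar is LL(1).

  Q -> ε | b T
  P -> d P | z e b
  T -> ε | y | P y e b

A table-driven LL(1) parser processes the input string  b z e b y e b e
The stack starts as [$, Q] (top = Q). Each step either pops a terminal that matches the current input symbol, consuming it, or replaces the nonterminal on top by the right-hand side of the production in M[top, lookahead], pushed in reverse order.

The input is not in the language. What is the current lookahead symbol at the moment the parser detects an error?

e

      Stack          Input              Action
   1  $ Q            b z e b y e b e $  expand Q -> b T
   2  $ T b          b z e b y e b e $  match b
   3  $ T            z e b y e b e $    expand T -> P y e b
   4  $ b e y P      z e b y e b e $    expand P -> z e b
   5  $ b e y b e z  z e b y e b e $    match z
   6  $ b e y b e    e b y e b e $      match e
   7  $ b e y b      b y e b e $        match b
   8  $ b e y        y e b e $          match y
   9  $ b e          e b e $            match e
  10  $ b            b e $              match b
  11  $              e $                error: stack empty but input remains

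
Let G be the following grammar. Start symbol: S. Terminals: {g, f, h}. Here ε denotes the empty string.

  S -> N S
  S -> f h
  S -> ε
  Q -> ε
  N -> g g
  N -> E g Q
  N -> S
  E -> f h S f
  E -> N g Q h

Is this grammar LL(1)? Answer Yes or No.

No

FIRST(S) = {ε, f, g}
FIRST(Q) = {ε}
FIRST(N) = {ε, f, g}
FIRST(E) = {f, g}
FOLLOW(S) = {$, f, g}
FOLLOW(Q) = {$, f, g, h}
FOLLOW(N) = {$, f, g}
FOLLOW(E) = {g}
Cell M[E, f] receives both E -> f h S f and E -> N g Q h — the grammar is not LL(1).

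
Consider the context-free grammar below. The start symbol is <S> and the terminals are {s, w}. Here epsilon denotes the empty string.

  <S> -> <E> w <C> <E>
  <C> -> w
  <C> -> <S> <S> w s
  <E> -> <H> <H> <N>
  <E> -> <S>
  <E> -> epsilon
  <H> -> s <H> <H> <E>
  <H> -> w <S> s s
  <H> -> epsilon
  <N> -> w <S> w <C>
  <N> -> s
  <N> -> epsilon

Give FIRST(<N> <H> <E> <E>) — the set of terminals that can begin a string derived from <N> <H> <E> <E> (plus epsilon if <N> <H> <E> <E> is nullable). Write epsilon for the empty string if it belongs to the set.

FIRST(<H>): from <H>->s <H> <H> <E> we get {s}; from <H>->w <S> s s we get {w}; from <H>->epsilon we get {epsilon}. So FIRST(<H>) = {epsilon, s, w}.
FIRST(<N>): from <N>->w <S> w <C> we get {w}; from <N>->s we get {s}; from <N>->epsilon we get {epsilon}. So FIRST(<N>) = {epsilon, s, w}.
FIRST(<S>): from <S>-><E> w <C> <E> we get {s, w}. So FIRST(<S>) = {s, w}.
FIRST(<C>): from <C>->w we get {w}; from <C>-><S> <S> w s we get {s, w}. So FIRST(<C>) = {s, w}.
FIRST(<E>): from <E>-><H> <H> <N> we get {epsilon, s, w}; from <E>-><S> we get {s, w}; from <E>->epsilon we get {epsilon}. So FIRST(<E>) = {epsilon, s, w}.
FIRST(<N> <H> <E> <E>): take FIRST of each symbol in turn, carrying on past any symbol whose FIRST contains epsilon; result {epsilon, s, w}.

{epsilon, s, w}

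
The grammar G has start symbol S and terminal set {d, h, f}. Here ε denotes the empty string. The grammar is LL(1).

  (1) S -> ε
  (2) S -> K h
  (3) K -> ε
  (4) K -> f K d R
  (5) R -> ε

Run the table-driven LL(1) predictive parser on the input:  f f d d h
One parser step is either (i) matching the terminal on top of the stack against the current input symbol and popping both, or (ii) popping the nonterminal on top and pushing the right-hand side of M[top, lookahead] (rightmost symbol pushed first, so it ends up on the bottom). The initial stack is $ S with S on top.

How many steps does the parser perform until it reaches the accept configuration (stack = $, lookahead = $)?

11

step 1: stack=$ S  input=f f d d h $  — expand S -> K h
step 2: stack=$ h K  input=f f d d h $  — expand K -> f K d R
step 3: stack=$ h R d K f  input=f f d d h $  — match f
step 4: stack=$ h R d K  input=f d d h $  — expand K -> f K d R
step 5: stack=$ h R d R d K f  input=f d d h $  — match f
step 6: stack=$ h R d R d K  input=d d h $  — expand K -> ε
step 7: stack=$ h R d R d  input=d d h $  — match d
step 8: stack=$ h R d R  input=d h $  — expand R -> ε
step 9: stack=$ h R d  input=d h $  — match d
step 10: stack=$ h R  input=h $  — expand R -> ε
step 11: stack=$ h  input=h $  — match h
Accept reached after 11 steps.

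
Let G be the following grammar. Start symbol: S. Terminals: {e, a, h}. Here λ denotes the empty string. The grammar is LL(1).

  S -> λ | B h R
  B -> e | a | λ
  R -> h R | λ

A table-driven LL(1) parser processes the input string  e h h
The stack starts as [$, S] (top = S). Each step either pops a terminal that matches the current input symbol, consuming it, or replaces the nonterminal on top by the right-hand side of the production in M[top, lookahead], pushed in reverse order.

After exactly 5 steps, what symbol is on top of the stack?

step 1: stack=$ S  input=e h h $  — expand S -> B h R
step 2: stack=$ R h B  input=e h h $  — expand B -> e
step 3: stack=$ R h e  input=e h h $  — match e
step 4: stack=$ R h  input=h h $  — match h
step 5: stack=$ R  input=h $  — expand R -> h R
Stack after step 5: $ R h (top = h).

h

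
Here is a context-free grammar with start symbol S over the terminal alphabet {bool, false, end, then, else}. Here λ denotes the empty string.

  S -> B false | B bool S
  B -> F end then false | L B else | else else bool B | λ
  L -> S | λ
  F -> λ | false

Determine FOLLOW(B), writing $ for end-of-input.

FIRST(F): from F->λ we get {λ}; from F->false we get {false}. So FIRST(F) = {λ, false}.
FIRST(S): from S->B false we get {bool, else, end, false}; from S->B bool S we get {bool, else, end, false}. So FIRST(S) = {bool, else, end, false}.
FIRST(L): from L->S we get {bool, else, end, false}; from L->λ we get {λ}. So FIRST(L) = {λ, bool, else, end, false}.
FIRST(B): from B->F end then false we get {end, false}; from B->L B else we get {bool, else, end, false}; from B->else else bool B we get {else}; from B->λ we get {λ}. So FIRST(B) = {λ, bool, else, end, false}.
FOLLOW(S) includes $ since S is the start symbol.
FOLLOW(B): in S->B false, B is followed by false with FIRST {false}; in S->B bool S, B is followed by bool S with FIRST {bool}; in B->L B else, B is followed by else with FIRST {else}; in B->else else bool B, the suffix after B is empty (adds nothing new). Thus FOLLOW(B) = {bool, else, false}.
FOLLOW(L): in B->L B else, L is followed by B else with FIRST {bool, else, end, false}. Thus FOLLOW(L) = {bool, else, end, false}.
FOLLOW(S): in S->B bool S, the suffix after S is empty (adds nothing new); in L->S, the suffix after S is empty, so FOLLOW(S) ⊇ FOLLOW(L) = {bool, else, end, false}. Thus FOLLOW(S) = {$, bool, else, end, false}.
FOLLOW(F): in B->F end then false, F is followed by end then false with FIRST {end}. Thus FOLLOW(F) = {end}.

{bool, else, false}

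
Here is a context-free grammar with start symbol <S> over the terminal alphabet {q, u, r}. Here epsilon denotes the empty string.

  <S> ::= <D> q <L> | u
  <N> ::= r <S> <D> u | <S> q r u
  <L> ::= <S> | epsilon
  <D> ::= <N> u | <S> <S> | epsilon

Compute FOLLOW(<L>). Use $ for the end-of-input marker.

{$, q, r, u}

FIRST(<S>): from <S>::=<D> q <L> we get {q, r, u}; from <S>::=u we get {u}. So FIRST(<S>) = {q, r, u}.
FIRST(<N>): from <N>::=r <S> <D> u we get {r}; from <N>::=<S> q r u we get {q, r, u}. So FIRST(<N>) = {q, r, u}.
FIRST(<L>): from <L>::=<S> we get {q, r, u}; from <L>::=epsilon we get {epsilon}. So FIRST(<L>) = {epsilon, q, r, u}.
FIRST(<D>): from <D>::=<N> u we get {q, r, u}; from <D>::=<S> <S> we get {q, r, u}; from <D>::=epsilon we get {epsilon}. So FIRST(<D>) = {epsilon, q, r, u}.
FOLLOW(<S>) includes $ since <S> is the start symbol.
FOLLOW(<N>): in <D>::=<N> u, <N> is followed by u with FIRST {u}. Thus FOLLOW(<N>) = {u}.
FOLLOW(<D>): in <S>::=<D> q <L>, <D> is followed by q <L> with FIRST {q}; in <N>::=r <S> <D> u, <D> is followed by u with FIRST {u}. Thus FOLLOW(<D>) = {q, u}.
FOLLOW(<S>): in <N>::=r <S> <D> u, <S> is followed by <D> u with FIRST {q, r, u}; in <N>::=<S> q r u, <S> is followed by q r u with FIRST {q}; in <L>::=<S>, the suffix after <S> is empty, so FOLLOW(<S>) ⊇ FOLLOW(<L>) = {$, q, r, u}; in <D>::=<S> <S> (occurrence 1), <S> is followed by <S> with FIRST {q, r, u}; in <D>::=<S> <S> (occurrence 2), the suffix after <S> is empty, so FOLLOW(<S>) ⊇ FOLLOW(<D>) = {q, u}. Thus FOLLOW(<S>) = {$, q, r, u}.
FOLLOW(<L>): in <S>::=<D> q <L>, the suffix after <L> is empty, so FOLLOW(<L>) ⊇ FOLLOW(<S>) = {$, q, r, u}. Thus FOLLOW(<L>) = {$, q, r, u}.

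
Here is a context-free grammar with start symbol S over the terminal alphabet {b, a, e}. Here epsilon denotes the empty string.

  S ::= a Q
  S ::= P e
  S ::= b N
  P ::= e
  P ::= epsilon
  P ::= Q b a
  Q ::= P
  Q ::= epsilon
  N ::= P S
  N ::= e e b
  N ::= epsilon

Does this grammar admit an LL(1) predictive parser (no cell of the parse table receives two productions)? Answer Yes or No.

FIRST(S) = {a, b, e}
FIRST(P) = {epsilon, b, e}
FIRST(Q) = {epsilon, b, e}
FIRST(N) = {epsilon, a, b, e}
FOLLOW(S) = {$}
FOLLOW(P) = {$, a, b, e}
FOLLOW(Q) = {$, b}
FOLLOW(N) = {$}
Cell M[N, e] receives both N ::= P S and N ::= e e b — the grammar is not LL(1).

No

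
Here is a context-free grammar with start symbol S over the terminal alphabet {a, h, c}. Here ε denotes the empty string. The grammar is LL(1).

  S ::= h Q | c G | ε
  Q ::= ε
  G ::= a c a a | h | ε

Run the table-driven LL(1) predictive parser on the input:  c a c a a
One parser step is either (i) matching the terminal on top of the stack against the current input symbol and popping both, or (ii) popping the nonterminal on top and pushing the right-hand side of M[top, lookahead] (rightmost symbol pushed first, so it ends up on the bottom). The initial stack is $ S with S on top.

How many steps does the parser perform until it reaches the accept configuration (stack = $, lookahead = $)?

     Stack      Input        Action
  1  $ S        c a c a a $  expand S ::= c G
  2  $ G c      c a c a a $  match c
  3  $ G        a c a a $    expand G ::= a c a a
  4  $ a a c a  a c a a $    match a
  5  $ a a c    c a a $      match c
  6  $ a a      a a $        match a
  7  $ a        a $          match a
Accept reached after 7 steps.

7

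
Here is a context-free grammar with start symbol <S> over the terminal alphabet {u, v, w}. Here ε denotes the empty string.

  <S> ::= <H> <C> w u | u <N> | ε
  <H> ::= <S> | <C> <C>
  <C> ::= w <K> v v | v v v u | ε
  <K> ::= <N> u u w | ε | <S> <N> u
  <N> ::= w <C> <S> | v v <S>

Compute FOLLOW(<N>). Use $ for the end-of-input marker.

FIRST(<C>) = {ε, v, w}
FIRST(<N>) = {v, w}
FIRST(<S>) = {ε, u, v, w}  (via <H> <C> w u)
FIRST(<H>) = {ε, u, v, w}  (via <S>, <C> <C>)
FIRST(<K>) = {ε, u, v, w}  (via <N> u u w, <S> <N> u)
FOLLOW(<S>) includes $ since <S> is the start symbol.
FOLLOW(<H>): in <S>::=<H> <C> w u, <H> is followed by <C> w u with FIRST {v, w}. Thus FOLLOW(<H>) = {v, w}.
FOLLOW(<K>): in <C>::=w <K> v v, <K> is followed by v v with FIRST {v}. Thus FOLLOW(<K>) = {v}.
FOLLOW(<S>): in <H>::=<S>, the suffix after <S> is empty, so FOLLOW(<S>) ⊇ FOLLOW(<H>) = {v, w}; in <K>::=<S> <N> u, <S> is followed by <N> u with FIRST {v, w}; in <N>::=w <C> <S>, the suffix after <S> is empty, so FOLLOW(<S>) ⊇ FOLLOW(<N>) = {$, u, v, w}; in <N>::=v v <S>, the suffix after <S> is empty, so FOLLOW(<S>) ⊇ FOLLOW(<N>) = {$, u, v, w}. Thus FOLLOW(<S>) = {$, u, v, w}.
FOLLOW(<N>): in <S>::=u <N>, the suffix after <N> is empty, so FOLLOW(<N>) ⊇ FOLLOW(<S>) = {$, u, v, w}; in <K>::=<N> u u w, <N> is followed by u u w with FIRST {u}; in <K>::=<S> <N> u, <N> is followed by u with FIRST {u}. Thus FOLLOW(<N>) = {$, u, v, w}.
FOLLOW(<C>): in <S>::=<H> <C> w u, <C> is followed by w u with FIRST {w}; in <H>::=<C> <C> (occurrence 1), <C> is followed by <C> with FIRST {ε, v, w}; in <H>::=<C> <C> (occurrence 1), the suffix after <C> is nullable, so FOLLOW(<C>) ⊇ FOLLOW(<H>) = {v, w}; in <H>::=<C> <C> (occurrence 2), the suffix after <C> is empty, so FOLLOW(<C>) ⊇ FOLLOW(<H>) = {v, w}; in <N>::=w <C> <S>, <C> is followed by <S> with FIRST {ε, u, v, w}; in <N>::=w <C> <S>, the suffix after <C> is nullable, so FOLLOW(<C>) ⊇ FOLLOW(<N>) = {$, u, v, w}. Thus FOLLOW(<C>) = {$, u, v, w}.

{$, u, v, w}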